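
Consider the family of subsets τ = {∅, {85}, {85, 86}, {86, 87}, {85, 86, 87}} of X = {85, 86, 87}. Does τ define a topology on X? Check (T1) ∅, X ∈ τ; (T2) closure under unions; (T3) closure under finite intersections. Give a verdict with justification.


τ is NOT a topology on X.

Axiom (T1): ∅ ∈ τ? Yes; X ∈ τ? Yes.
Axiom (T2/T3): check pairwise unions and intersections of members of τ.
Counterexample for (T3): {85, 86} ∩ {86, 87} = {86} ∉ τ. Therefore τ is NOT a topology.


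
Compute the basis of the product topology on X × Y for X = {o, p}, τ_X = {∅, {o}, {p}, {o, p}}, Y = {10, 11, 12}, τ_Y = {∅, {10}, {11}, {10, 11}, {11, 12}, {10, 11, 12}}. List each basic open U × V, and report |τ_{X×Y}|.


Basis B = {∅ × ∅, {o} × {10}, {o} × {11}, {p} × {10}, {p} × {11}, {o} × {10, 11}, {o, p} × {10}, {o} × {11, 12}, {o, p} × {11}, {p} × {10, 11}, {p} × {11, 12}, {o} × {10, 11, 12}, {p} × {10, 11, 12}, {o, p} × {10, 11}, {o, p} × {11, 12}, {o, p} × {10, 11, 12}}; |τ_{X×Y}| = 36.

Enumerate products U × V with U ∈ τ_X, V ∈ τ_Y (deduplicated):
  ∅ × ∅ = {} (∅)
  {o} × {10} = {(o,10)}
  {o} × {11} = {(o,11)}
  {p} × {10} = {(p,10)}
  {p} × {11} = {(p,11)}
  {o} × {10, 11} = {(o,10), (o,11)}
  {o, p} × {10} = {(o,10), (p,10)}
  {o} × {11, 12} = {(o,11), (o,12)}
  {o, p} × {11} = {(o,11), (p,11)}
  {p} × {10, 11} = {(p,10), (p,11)}
  {p} × {11, 12} = {(p,11), (p,12)}
  {o} × {10, 11, 12} = {(o,10), (o,11), (o,12)}
  {p} × {10, 11, 12} = {(p,10), (p,11), (p,12)}
  {o, p} × {10, 11} = {(o,10), (o,11), (p,10), (p,11)}
  {o, p} × {11, 12} = {(o,11), (o,12), (p,11), (p,12)}
  {o, p} × {10, 11, 12} = {(o,10), (o,11), (o,12), (p,10), (p,11), (p,12)}
These 16 distinct sets form the basis B.
Close under arbitrary unions to get τ_{X×Y}; counting gives |τ_{X×Y}| = 36.


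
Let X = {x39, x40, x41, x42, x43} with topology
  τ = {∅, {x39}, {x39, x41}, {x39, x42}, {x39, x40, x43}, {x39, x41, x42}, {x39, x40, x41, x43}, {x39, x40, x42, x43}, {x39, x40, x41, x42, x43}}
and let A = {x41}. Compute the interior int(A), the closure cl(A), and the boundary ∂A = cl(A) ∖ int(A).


int(A) = ∅, cl(A) = {x41}, ∂A = {x41}.

Closed sets in (X, τ) are complements of opens:
  closed(X, τ) = {∅, {x41}, {x42}, {x40, x43}, {x41, x42}, {x40, x41, x43}, {x40, x42, x43}, {x40, x41, x42, x43}, {x39, x40, x41, x42, x43}}.
int(A) = ⋃ {U ∈ τ : U ⊆ A}. Opens contained in A: ∅.
Taking the union of these: int(A) = ∅.
cl(A) = ⋂ {C closed : A ⊆ C}. Closed sets containing A: {x41}, {x41, x42}, {x40, x41, x43}, {x40, x41, x42, x43}, {x39, x40, x41, x42, x43}.
Intersecting these: cl(A) = {x41}.
∂A = cl(A) ∖ int(A) = {x41} ∖ ∅ = {x41}.


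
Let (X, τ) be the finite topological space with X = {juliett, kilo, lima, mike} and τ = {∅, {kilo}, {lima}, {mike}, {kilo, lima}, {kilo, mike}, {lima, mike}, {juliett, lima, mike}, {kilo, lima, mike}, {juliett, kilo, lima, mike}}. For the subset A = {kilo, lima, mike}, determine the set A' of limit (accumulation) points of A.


A' = {juliett}

For each x ∈ X, list the open sets U ∈ τ with x ∈ U, then check whether U ∩ (A ∖ {x}) ≠ ∅ for every such U.
  x = juliett: opens ∋ x are {juliett, lima, mike}, {juliett, kilo, lima, mike}; each meets A ∖ {juliett}, so x IS a limit point.
  x = kilo: open {kilo} ∋ x has {kilo} ∩ (A ∖ {kilo}) = ∅, so x is NOT a limit point.
  x = lima: open {lima} ∋ x has {lima} ∩ (A ∖ {lima}) = ∅, so x is NOT a limit point.
  x = mike: open {mike} ∋ x has {mike} ∩ (A ∖ {mike}) = ∅, so x is NOT a limit point.
Collecting: A' = {juliett}.


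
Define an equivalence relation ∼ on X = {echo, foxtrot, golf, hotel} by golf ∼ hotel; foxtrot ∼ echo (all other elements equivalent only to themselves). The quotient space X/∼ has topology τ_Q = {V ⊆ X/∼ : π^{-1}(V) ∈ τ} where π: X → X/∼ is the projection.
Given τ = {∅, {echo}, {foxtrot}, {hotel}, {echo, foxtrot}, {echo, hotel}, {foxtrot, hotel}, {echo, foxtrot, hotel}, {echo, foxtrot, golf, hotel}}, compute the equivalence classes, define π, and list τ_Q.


X/∼ = {[echo=foxtrot], [golf=hotel]}; |τ_Q| = 3.

Equivalence classes: [echo=foxtrot], [golf=hotel].
Quotient map π: X → X/∼ sends echo ↦ [echo=foxtrot], foxtrot ↦ [echo=foxtrot], golf ↦ [golf=hotel], hotel ↦ [golf=hotel].
For each subset V ⊆ X/∼, compute π^{-1}(V) ⊆ X and check whether π^{-1}(V) ∈ τ. V is open in τ_Q iff π^{-1}(V) ∈ τ.
  V = {}: π^{-1}(V) = ∅ ∈ τ ✓.
  V = {[echo=foxtrot]}: π^{-1}(V) = {echo, foxtrot} ∈ τ ✓.
  V = {[golf=hotel]}: π^{-1}(V) = {golf, hotel} ∉ τ ✗.
  V = {[echo=foxtrot], [golf=hotel]}: π^{-1}(V) = {echo, foxtrot, golf, hotel} ∈ τ ✓.
Open sets in the quotient: τ_Q = {{}, {[echo=foxtrot]}, {[echo=foxtrot], [golf=hotel]}} (3 elements).


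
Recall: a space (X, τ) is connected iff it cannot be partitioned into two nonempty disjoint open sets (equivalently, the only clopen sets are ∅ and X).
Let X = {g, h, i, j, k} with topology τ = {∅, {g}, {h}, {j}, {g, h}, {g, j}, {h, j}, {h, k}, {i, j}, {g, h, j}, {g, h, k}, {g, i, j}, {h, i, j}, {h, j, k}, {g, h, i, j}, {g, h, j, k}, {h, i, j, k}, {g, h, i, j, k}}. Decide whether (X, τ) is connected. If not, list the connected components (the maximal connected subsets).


(X, τ) is disconnected; components = [{g}, {h, k}, {i, j}].

Find clopen sets (U ∈ τ with X ∖ U ∈ τ):
  U = ∅, X ∖ U = {g, h, i, j, k} — both open, so U is clopen.
  U = {g}, X ∖ U = {h, i, j, k} — both open, so U is clopen.
  U = {h, k}, X ∖ U = {g, i, j} — both open, so U is clopen.
  U = {i, j}, X ∖ U = {g, h, k} — both open, so U is clopen.
  U = {g, h, k}, X ∖ U = {i, j} — both open, so U is clopen.
  U = {g, i, j}, X ∖ U = {h, k} — both open, so U is clopen.
  U = {h, i, j, k}, X ∖ U = {g} — both open, so U is clopen.
  U = {g, h, i, j, k}, X ∖ U = ∅ — both open, so U is clopen.
Nontrivial clopen(s) exist: e.g. {i, j}. So (X, τ) is disconnected.
Compute connected components by grouping points that agree on all clopens:
  component: {g}
  component: {h, k}
  component: {i, j}


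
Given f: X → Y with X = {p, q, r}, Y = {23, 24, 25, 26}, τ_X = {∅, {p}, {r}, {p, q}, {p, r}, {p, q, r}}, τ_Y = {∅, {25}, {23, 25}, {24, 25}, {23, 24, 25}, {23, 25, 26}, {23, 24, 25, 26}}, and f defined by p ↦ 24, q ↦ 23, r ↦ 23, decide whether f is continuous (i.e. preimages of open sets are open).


f is NOT continuous.

Compute f^{-1}(U) for each U ∈ τ_Y:
  U = ∅: f^{-1}(U) = ∅ ∈ τ_X ✓.
  U = {25}: f^{-1}(U) = ∅ ∈ τ_X ✓.
  U = {23, 25}: f^{-1}(U) = {q, r} ∉ τ_X ✗.
  U = {24, 25}: f^{-1}(U) = {p} ∈ τ_X ✓.
  U = {23, 24, 25}: f^{-1}(U) = {p, q, r} ∈ τ_X ✓.
  U = {23, 25, 26}: f^{-1}(U) = {q, r} ∉ τ_X ✗.
  U = {23, 24, 25, 26}: f^{-1}(U) = {p, q, r} ∈ τ_X ✓.
Found U = {23, 25} with f^{-1}(U) = {q, r} not in τ_X. Therefore f is NOT continuous.


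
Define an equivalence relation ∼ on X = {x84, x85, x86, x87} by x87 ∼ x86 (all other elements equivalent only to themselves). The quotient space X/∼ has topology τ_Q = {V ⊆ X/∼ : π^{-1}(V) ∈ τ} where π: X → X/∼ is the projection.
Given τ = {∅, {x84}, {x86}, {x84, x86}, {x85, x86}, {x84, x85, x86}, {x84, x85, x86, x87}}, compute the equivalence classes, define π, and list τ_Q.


X/∼ = {[x84], [x85], [x86=x87]}; |τ_Q| = 3.

Equivalence classes: [x84], [x85], [x86=x87].
Quotient map π: X → X/∼ sends x84 ↦ [x84], x85 ↦ [x85], x86 ↦ [x86=x87], x87 ↦ [x86=x87].
For each subset V ⊆ X/∼, compute π^{-1}(V) ⊆ X and check whether π^{-1}(V) ∈ τ. V is open in τ_Q iff π^{-1}(V) ∈ τ.
  V = {}: π^{-1}(V) = ∅ ∈ τ ✓.
  V = {[x84]}: π^{-1}(V) = {x84} ∈ τ ✓.
  V = {[x85]}: π^{-1}(V) = {x85} ∉ τ ✗.
  V = {[x84], [x85]}: π^{-1}(V) = {x84, x85} ∉ τ ✗.
  V = {[x86=x87]}: π^{-1}(V) = {x86, x87} ∉ τ ✗.
  V = {[x84], [x86=x87]}: π^{-1}(V) = {x84, x86, x87} ∉ τ ✗.
  V = {[x85], [x86=x87]}: π^{-1}(V) = {x85, x86, x87} ∉ τ ✗.
  V = {[x84], [x85], [x86=x87]}: π^{-1}(V) = {x84, x85, x86, x87} ∈ τ ✓.
Open sets in the quotient: τ_Q = {{}, {[x84]}, {[x84], [x85], [x86=x87]}} (3 elements).


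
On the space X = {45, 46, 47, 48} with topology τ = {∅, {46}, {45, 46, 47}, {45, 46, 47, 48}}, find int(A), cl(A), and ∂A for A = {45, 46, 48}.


int(A) = {46}, cl(A) = {45, 46, 47, 48}, ∂A = {45, 47, 48}.

Closed sets in (X, τ) are complements of opens:
  closed(X, τ) = {∅, {48}, {45, 47, 48}, {45, 46, 47, 48}}.
int(A) = ⋃ {U ∈ τ : U ⊆ A}. Opens contained in A: ∅, {46}.
Taking the union of these: int(A) = {46}.
cl(A) = ⋂ {C closed : A ⊆ C}. Closed sets containing A: {45, 46, 47, 48}.
Intersecting these: cl(A) = {45, 46, 47, 48}.
∂A = cl(A) ∖ int(A) = {45, 46, 47, 48} ∖ {46} = {45, 47, 48}.


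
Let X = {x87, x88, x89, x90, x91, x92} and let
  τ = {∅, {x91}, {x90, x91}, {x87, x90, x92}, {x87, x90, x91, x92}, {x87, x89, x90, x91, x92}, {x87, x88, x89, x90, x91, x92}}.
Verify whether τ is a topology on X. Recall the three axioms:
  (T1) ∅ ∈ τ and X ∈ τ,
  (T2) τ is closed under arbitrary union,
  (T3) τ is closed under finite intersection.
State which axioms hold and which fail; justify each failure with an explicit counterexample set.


τ is NOT a topology on X.

Axiom (T1): ∅ ∈ τ? Yes; X ∈ τ? Yes.
Axiom (T2/T3): check pairwise unions and intersections of members of τ.
Counterexample for (T3): {x90, x91} ∩ {x87, x90, x92} = {x90} ∉ τ. Therefore τ is NOT a topology.


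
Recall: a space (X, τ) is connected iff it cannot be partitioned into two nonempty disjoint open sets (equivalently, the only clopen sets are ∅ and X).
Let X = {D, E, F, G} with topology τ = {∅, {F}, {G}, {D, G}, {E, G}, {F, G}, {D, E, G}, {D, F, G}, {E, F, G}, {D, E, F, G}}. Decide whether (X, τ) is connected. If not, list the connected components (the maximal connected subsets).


(X, τ) is disconnected; components = [{F}, {D, E, G}].

Find clopen sets (U ∈ τ with X ∖ U ∈ τ):
  U = ∅, X ∖ U = {D, E, F, G} — both open, so U is clopen.
  U = {F}, X ∖ U = {D, E, G} — both open, so U is clopen.
  U = {D, E, G}, X ∖ U = {F} — both open, so U is clopen.
  U = {D, E, F, G}, X ∖ U = ∅ — both open, so U is clopen.
Nontrivial clopen(s) exist: e.g. {F}. So (X, τ) is disconnected.
Compute connected components by grouping points that agree on all clopens:
  component: {F}
  component: {D, E, G}


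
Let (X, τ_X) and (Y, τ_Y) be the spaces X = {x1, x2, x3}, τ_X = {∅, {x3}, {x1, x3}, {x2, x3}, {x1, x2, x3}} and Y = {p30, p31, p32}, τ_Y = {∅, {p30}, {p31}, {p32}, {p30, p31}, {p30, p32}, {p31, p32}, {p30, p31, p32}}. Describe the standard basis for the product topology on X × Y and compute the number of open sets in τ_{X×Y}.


Basis B = {∅ × ∅, {x3} × {p30}, {x3} × {p31}, {x3} × {p32}, {x1, x3} × {p30}, {x1, x3} × {p31}, {x1, x3} × {p32}, {x2, x3} × {p30}, {x2, x3} × {p31}, {x2, x3} × {p32}, {x3} × {p30, p31}, {x3} × {p30, p32}, {x3} × {p31, p32}, {x1, x2, x3} × {p30}, {x1, x2, x3} × {p31}, {x1, x2, x3} × {p32}, {x3} × {p30, p31, p32}, {x1, x3} × {p30, p31}, {x1, x3} × {p30, p32}, {x1, x3} × {p31, p32}, {x2, x3} × {p30, p31}, {x2, x3} × {p30, p32}, {x2, x3} × {p31, p32}, {x1, x3} × {p30, p31, p32}, {x1, x2, x3} × {p30, p31}, {x1, x2, x3} × {p30, p32}, {x1, x2, x3} × {p31, p32}, {x2, x3} × {p30, p31, p32}, {x1, x2, x3} × {p30, p31, p32}}; |τ_{X×Y}| = 125.

Enumerate products U × V with U ∈ τ_X, V ∈ τ_Y (deduplicated):
  ∅ × ∅ = {} (∅)
  {x3} × {p30} = {(x3,p30)}
  {x3} × {p31} = {(x3,p31)}
  {x3} × {p32} = {(x3,p32)}
  {x1, x3} × {p30} = {(x1,p30), (x3,p30)}
  {x1, x3} × {p31} = {(x1,p31), (x3,p31)}
  {x1, x3} × {p32} = {(x1,p32), (x3,p32)}
  {x2, x3} × {p30} = {(x2,p30), (x3,p30)}
  {x2, x3} × {p31} = {(x2,p31), (x3,p31)}
  {x2, x3} × {p32} = {(x2,p32), (x3,p32)}
  {x3} × {p30, p31} = {(x3,p30), (x3,p31)}
  {x3} × {p30, p32} = {(x3,p30), (x3,p32)}
  {x3} × {p31, p32} = {(x3,p31), (x3,p32)}
  {x1, x2, x3} × {p30} = {(x1,p30), (x2,p30), (x3,p30)}
  {x1, x2, x3} × {p31} = {(x1,p31), (x2,p31), (x3,p31)}
  {x1, x2, x3} × {p32} = {(x1,p32), (x2,p32), (x3,p32)}
  {x3} × {p30, p31, p32} = {(x3,p30), (x3,p31), (x3,p32)}
  {x1, x3} × {p30, p31} = {(x1,p30), (x1,p31), (x3,p30), (x3,p31)}
  {x1, x3} × {p30, p32} = {(x1,p30), (x1,p32), (x3,p30), (x3,p32)}
  {x1, x3} × {p31, p32} = {(x1,p31), (x1,p32), (x3,p31), (x3,p32)}
  {x2, x3} × {p30, p31} = {(x2,p30), (x2,p31), (x3,p30), (x3,p31)}
  {x2, x3} × {p30, p32} = {(x2,p30), (x2,p32), (x3,p30), (x3,p32)}
  {x2, x3} × {p31, p32} = {(x2,p31), (x2,p32), (x3,p31), (x3,p32)}
  {x1, x3} × {p30, p31, p32} = {(x1,p30), (x1,p31), (x1,p32), (x3,p30), (x3,p31), (x3,p32)}
  {x1, x2, x3} × {p30, p31} = {(x1,p30), (x1,p31), (x2,p30), (x2,p31), (x3,p30), (x3,p31)}
  {x1, x2, x3} × {p30, p32} = {(x1,p30), (x1,p32), (x2,p30), (x2,p32), (x3,p30), (x3,p32)}
  {x1, x2, x3} × {p31, p32} = {(x1,p31), (x1,p32), (x2,p31), (x2,p32), (x3,p31), (x3,p32)}
  {x2, x3} × {p30, p31, p32} = {(x2,p30), (x2,p31), (x2,p32), (x3,p30), (x3,p31), (x3,p32)}
  {x1, x2, x3} × {p30, p31, p32} = {(x1,p30), (x1,p31), (x1,p32), (x2,p30), (x2,p31), (x2,p32), (x3,p30), (x3,p31), (x3,p32)}
These 29 distinct sets form the basis B.
Close under arbitrary unions to get τ_{X×Y}; counting gives |τ_{X×Y}| = 125.


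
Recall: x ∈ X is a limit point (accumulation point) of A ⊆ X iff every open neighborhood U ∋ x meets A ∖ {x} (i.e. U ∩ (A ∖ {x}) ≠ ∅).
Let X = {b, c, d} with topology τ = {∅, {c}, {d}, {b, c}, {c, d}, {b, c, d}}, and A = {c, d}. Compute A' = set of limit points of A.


A' = {b}

For each x ∈ X, list the open sets U ∈ τ with x ∈ U, then check whether U ∩ (A ∖ {x}) ≠ ∅ for every such U.
  x = b: opens ∋ x are {b, c}, {b, c, d}; each meets A ∖ {b}, so x IS a limit point.
  x = c: open {c} ∋ x has {c} ∩ (A ∖ {c}) = ∅, so x is NOT a limit point.
  x = d: open {d} ∋ x has {d} ∩ (A ∖ {d}) = ∅, so x is NOT a limit point.
Collecting: A' = {b}.


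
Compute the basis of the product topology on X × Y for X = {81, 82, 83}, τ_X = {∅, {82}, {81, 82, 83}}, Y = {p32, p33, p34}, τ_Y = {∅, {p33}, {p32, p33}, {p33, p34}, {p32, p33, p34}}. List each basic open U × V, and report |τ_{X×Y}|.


Basis B = {∅ × ∅, {82} × {p33}, {82} × {p32, p33}, {82} × {p33, p34}, {81, 82, 83} × {p33}, {82} × {p32, p33, p34}, {81, 82, 83} × {p32, p33}, {81, 82, 83} × {p33, p34}, {81, 82, 83} × {p32, p33, p34}}; |τ_{X×Y}| = 14.

Enumerate products U × V with U ∈ τ_X, V ∈ τ_Y (deduplicated):
  ∅ × ∅ = {} (∅)
  {82} × {p33} = {(82,p33)}
  {82} × {p32, p33} = {(82,p32), (82,p33)}
  {82} × {p33, p34} = {(82,p33), (82,p34)}
  {81, 82, 83} × {p33} = {(81,p33), (82,p33), (83,p33)}
  {82} × {p32, p33, p34} = {(82,p32), (82,p33), (82,p34)}
  {81, 82, 83} × {p32, p33} = {(81,p32), (81,p33), (82,p32), (82,p33), (83,p32), (83,p33)}
  {81, 82, 83} × {p33, p34} = {(81,p33), (81,p34), (82,p33), (82,p34), (83,p33), (83,p34)}
  {81, 82, 83} × {p32, p33, p34} = {(81,p32), (81,p33), (81,p34), (82,p32), (82,p33), (82,p34), (83,p32), (83,p33), (83,p34)}
These 9 distinct sets form the basis B.
Close under arbitrary unions to get τ_{X×Y}; counting gives |τ_{X×Y}| = 14.


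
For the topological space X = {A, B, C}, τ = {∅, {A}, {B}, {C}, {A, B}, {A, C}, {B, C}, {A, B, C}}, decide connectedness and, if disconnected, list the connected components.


(X, τ) is disconnected; components = [{A}, {B}, {C}].

Find clopen sets (U ∈ τ with X ∖ U ∈ τ):
  U = ∅, X ∖ U = {A, B, C} — both open, so U is clopen.
  U = {A}, X ∖ U = {B, C} — both open, so U is clopen.
  U = {B}, X ∖ U = {A, C} — both open, so U is clopen.
  U = {C}, X ∖ U = {A, B} — both open, so U is clopen.
  U = {A, B}, X ∖ U = {C} — both open, so U is clopen.
  U = {A, C}, X ∖ U = {B} — both open, so U is clopen.
  U = {B, C}, X ∖ U = {A} — both open, so U is clopen.
  U = {A, B, C}, X ∖ U = ∅ — both open, so U is clopen.
Nontrivial clopen(s) exist: e.g. {A}. So (X, τ) is disconnected.
Compute connected components by grouping points that agree on all clopens:
  component: {A}
  component: {B}
  component: {C}


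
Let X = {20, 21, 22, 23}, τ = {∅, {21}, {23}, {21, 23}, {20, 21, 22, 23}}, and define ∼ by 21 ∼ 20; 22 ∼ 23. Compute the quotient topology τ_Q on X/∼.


X/∼ = {[20=21], [22=23]}; |τ_Q| = 2.

Equivalence classes: [20=21], [22=23].
Quotient map π: X → X/∼ sends 20 ↦ [20=21], 21 ↦ [20=21], 22 ↦ [22=23], 23 ↦ [22=23].
For each subset V ⊆ X/∼, compute π^{-1}(V) ⊆ X and check whether π^{-1}(V) ∈ τ. V is open in τ_Q iff π^{-1}(V) ∈ τ.
  V = {}: π^{-1}(V) = ∅ ∈ τ ✓.
  V = {[20=21]}: π^{-1}(V) = {20, 21} ∉ τ ✗.
  V = {[22=23]}: π^{-1}(V) = {22, 23} ∉ τ ✗.
  V = {[20=21], [22=23]}: π^{-1}(V) = {20, 21, 22, 23} ∈ τ ✓.
Open sets in the quotient: τ_Q = {{}, {[20=21], [22=23]}} (2 elements).


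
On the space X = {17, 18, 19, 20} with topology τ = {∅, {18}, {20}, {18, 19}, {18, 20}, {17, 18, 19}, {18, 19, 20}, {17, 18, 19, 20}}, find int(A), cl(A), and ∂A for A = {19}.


int(A) = ∅, cl(A) = {17, 19}, ∂A = {17, 19}.

Closed sets in (X, τ) are complements of opens:
  closed(X, τ) = {∅, {17}, {20}, {17, 19}, {17, 20}, {17, 18, 19}, {17, 19, 20}, {17, 18, 19, 20}}.
int(A) = ⋃ {U ∈ τ : U ⊆ A}. Opens contained in A: ∅.
Taking the union of these: int(A) = ∅.
cl(A) = ⋂ {C closed : A ⊆ C}. Closed sets containing A: {17, 19}, {17, 18, 19}, {17, 19, 20}, {17, 18, 19, 20}.
Intersecting these: cl(A) = {17, 19}.
∂A = cl(A) ∖ int(A) = {17, 19} ∖ ∅ = {17, 19}.


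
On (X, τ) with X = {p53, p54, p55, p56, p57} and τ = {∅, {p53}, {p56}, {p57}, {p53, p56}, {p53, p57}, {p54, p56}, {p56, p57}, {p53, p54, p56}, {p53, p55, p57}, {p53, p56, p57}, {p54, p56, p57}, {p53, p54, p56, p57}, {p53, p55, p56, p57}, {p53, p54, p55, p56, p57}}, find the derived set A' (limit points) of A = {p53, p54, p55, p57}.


A' = {p55}

For each x ∈ X, list the open sets U ∈ τ with x ∈ U, then check whether U ∩ (A ∖ {x}) ≠ ∅ for every such U.
  x = p53: open {p53} ∋ x has {p53} ∩ (A ∖ {p53}) = ∅, so x is NOT a limit point.
  x = p54: open {p54, p56} ∋ x has {p54, p56} ∩ (A ∖ {p54}) = ∅, so x is NOT a limit point.
  x = p55: opens ∋ x are {p53, p55, p57}, {p53, p55, p56, p57}, {p53, p54, p55, p56, p57}; each meets A ∖ {p55}, so x IS a limit point.
  x = p56: open {p56} ∋ x has {p56} ∩ (A ∖ {p56}) = ∅, so x is NOT a limit point.
  x = p57: open {p57} ∋ x has {p57} ∩ (A ∖ {p57}) = ∅, so x is NOT a limit point.
Collecting: A' = {p55}.


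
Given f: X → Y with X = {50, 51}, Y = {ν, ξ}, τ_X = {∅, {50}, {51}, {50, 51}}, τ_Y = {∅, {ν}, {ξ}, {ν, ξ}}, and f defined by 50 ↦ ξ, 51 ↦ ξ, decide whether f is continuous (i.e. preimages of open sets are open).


f IS continuous.

Compute f^{-1}(U) for each U ∈ τ_Y:
  U = ∅: f^{-1}(U) = ∅ ∈ τ_X ✓.
  U = {ν}: f^{-1}(U) = ∅ ∈ τ_X ✓.
  U = {ξ}: f^{-1}(U) = {50, 51} ∈ τ_X ✓.
  U = {ν, ξ}: f^{-1}(U) = {50, 51} ∈ τ_X ✓.
Every preimage lies in τ_X, so f IS continuous.


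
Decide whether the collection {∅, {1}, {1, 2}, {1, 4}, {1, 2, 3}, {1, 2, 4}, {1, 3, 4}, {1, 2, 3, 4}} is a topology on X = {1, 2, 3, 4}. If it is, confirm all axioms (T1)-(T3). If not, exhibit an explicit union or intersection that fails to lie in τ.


τ is NOT a topology on X.

Axiom (T1): ∅ ∈ τ? Yes; X ∈ τ? Yes.
Axiom (T2/T3): check pairwise unions and intersections of members of τ.
Counterexample for (T3): {1, 2, 3} ∩ {1, 3, 4} = {1, 3} ∉ τ. Therefore τ is NOT a topology.


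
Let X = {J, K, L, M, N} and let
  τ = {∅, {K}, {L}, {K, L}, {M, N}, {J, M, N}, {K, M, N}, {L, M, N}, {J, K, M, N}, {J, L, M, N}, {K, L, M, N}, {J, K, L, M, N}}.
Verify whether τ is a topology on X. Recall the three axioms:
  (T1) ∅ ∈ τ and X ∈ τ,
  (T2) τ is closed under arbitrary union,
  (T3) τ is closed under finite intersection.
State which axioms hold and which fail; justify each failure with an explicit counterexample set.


τ IS a topology on X.

Axiom (T1): ∅ ∈ τ? Yes; X ∈ τ? Yes.
Axiom (T2/T3): check pairwise unions and intersections of members of τ.
All pairwise intersections and unions checked — each lies in τ. Therefore τ satisfies (T1), (T2), (T3): it IS a topology on X.


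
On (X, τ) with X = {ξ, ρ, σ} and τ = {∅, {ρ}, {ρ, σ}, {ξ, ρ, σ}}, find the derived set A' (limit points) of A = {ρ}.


A' = {ξ, σ}

For each x ∈ X, list the open sets U ∈ τ with x ∈ U, then check whether U ∩ (A ∖ {x}) ≠ ∅ for every such U.
  x = ξ: opens ∋ x are {ξ, ρ, σ}; each meets A ∖ {ξ}, so x IS a limit point.
  x = ρ: open {ρ} ∋ x has {ρ} ∩ (A ∖ {ρ}) = ∅, so x is NOT a limit point.
  x = σ: opens ∋ x are {ρ, σ}, {ξ, ρ, σ}; each meets A ∖ {σ}, so x IS a limit point.
Collecting: A' = {ξ, σ}.


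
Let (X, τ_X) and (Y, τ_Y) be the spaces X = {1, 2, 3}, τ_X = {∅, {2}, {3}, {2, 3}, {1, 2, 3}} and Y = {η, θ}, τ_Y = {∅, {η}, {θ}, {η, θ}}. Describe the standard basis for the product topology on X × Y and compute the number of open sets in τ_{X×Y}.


Basis B = {∅ × ∅, {2} × {η}, {2} × {θ}, {3} × {η}, {3} × {θ}, {2} × {η, θ}, {2, 3} × {η}, {2, 3} × {θ}, {3} × {η, θ}, {1, 2, 3} × {η}, {1, 2, 3} × {θ}, {2, 3} × {η, θ}, {1, 2, 3} × {η, θ}}; |τ_{X×Y}| = 25.

Enumerate products U × V with U ∈ τ_X, V ∈ τ_Y (deduplicated):
  ∅ × ∅ = {} (∅)
  {2} × {η} = {(2,η)}
  {2} × {θ} = {(2,θ)}
  {3} × {η} = {(3,η)}
  {3} × {θ} = {(3,θ)}
  {2} × {η, θ} = {(2,η), (2,θ)}
  {2, 3} × {η} = {(2,η), (3,η)}
  {2, 3} × {θ} = {(2,θ), (3,θ)}
  {3} × {η, θ} = {(3,η), (3,θ)}
  {1, 2, 3} × {η} = {(1,η), (2,η), (3,η)}
  {1, 2, 3} × {θ} = {(1,θ), (2,θ), (3,θ)}
  {2, 3} × {η, θ} = {(2,η), (2,θ), (3,η), (3,θ)}
  {1, 2, 3} × {η, θ} = {(1,η), (1,θ), (2,η), (2,θ), (3,η), (3,θ)}
These 13 distinct sets form the basis B.
Close under arbitrary unions to get τ_{X×Y}; counting gives |τ_{X×Y}| = 25.


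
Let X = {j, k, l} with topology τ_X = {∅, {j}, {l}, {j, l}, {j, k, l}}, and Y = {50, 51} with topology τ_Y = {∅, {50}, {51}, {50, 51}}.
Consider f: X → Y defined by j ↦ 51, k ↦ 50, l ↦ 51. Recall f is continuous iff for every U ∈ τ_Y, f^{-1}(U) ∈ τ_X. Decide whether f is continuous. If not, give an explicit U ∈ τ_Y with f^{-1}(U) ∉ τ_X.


f is NOT continuous.

Compute f^{-1}(U) for each U ∈ τ_Y:
  U = ∅: f^{-1}(U) = ∅ ∈ τ_X ✓.
  U = {50}: f^{-1}(U) = {k} ∉ τ_X ✗.
  U = {51}: f^{-1}(U) = {j, l} ∈ τ_X ✓.
  U = {50, 51}: f^{-1}(U) = {j, k, l} ∈ τ_X ✓.
Found U = {50} with f^{-1}(U) = {k} not in τ_X. Therefore f is NOT continuous.


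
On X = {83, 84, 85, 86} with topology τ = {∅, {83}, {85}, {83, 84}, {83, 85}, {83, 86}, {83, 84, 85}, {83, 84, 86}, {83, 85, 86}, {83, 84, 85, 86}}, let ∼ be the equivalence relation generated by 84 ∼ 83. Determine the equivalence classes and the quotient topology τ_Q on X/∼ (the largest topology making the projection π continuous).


X/∼ = {[83=84], [85], [86]}; |τ_Q| = 6.

Equivalence classes: [83=84], [85], [86].
Quotient map π: X → X/∼ sends 83 ↦ [83=84], 84 ↦ [83=84], 85 ↦ [85], 86 ↦ [86].
For each subset V ⊆ X/∼, compute π^{-1}(V) ⊆ X and check whether π^{-1}(V) ∈ τ. V is open in τ_Q iff π^{-1}(V) ∈ τ.
  V = {}: π^{-1}(V) = ∅ ∈ τ ✓.
  V = {[83=84]}: π^{-1}(V) = {83, 84} ∈ τ ✓.
  V = {[85]}: π^{-1}(V) = {85} ∈ τ ✓.
  V = {[83=84], [85]}: π^{-1}(V) = {83, 84, 85} ∈ τ ✓.
  V = {[86]}: π^{-1}(V) = {86} ∉ τ ✗.
  V = {[83=84], [86]}: π^{-1}(V) = {83, 84, 86} ∈ τ ✓.
  V = {[85], [86]}: π^{-1}(V) = {85, 86} ∉ τ ✗.
  V = {[83=84], [85], [86]}: π^{-1}(V) = {83, 84, 85, 86} ∈ τ ✓.
Open sets in the quotient: τ_Q = {{}, {[83=84]}, {[85]}, {[83=84], [85]}, {[83=84], [86]}, {[83=84], [85], [86]}} (6 elements).


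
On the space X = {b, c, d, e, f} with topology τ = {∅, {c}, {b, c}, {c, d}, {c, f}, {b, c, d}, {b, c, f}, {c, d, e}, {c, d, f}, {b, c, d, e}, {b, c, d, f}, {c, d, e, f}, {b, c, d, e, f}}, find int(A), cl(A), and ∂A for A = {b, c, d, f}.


int(A) = {b, c, d, f}, cl(A) = {b, c, d, e, f}, ∂A = {e}.

Closed sets in (X, τ) are complements of opens:
  closed(X, τ) = {∅, {b}, {e}, {f}, {b, e}, {b, f}, {d, e}, {e, f}, {b, d, e}, {b, e, f}, {d, e, f}, {b, d, e, f}, {b, c, d, e, f}}.
int(A) = ⋃ {U ∈ τ : U ⊆ A}. Opens contained in A: ∅, {c}, {b, c}, {c, d}, {c, f}, {b, c, d}, {b, c, f}, {c, d, f}, {b, c, d, f}.
Taking the union of these: int(A) = {b, c, d, f}.
cl(A) = ⋂ {C closed : A ⊆ C}. Closed sets containing A: {b, c, d, e, f}.
Intersecting these: cl(A) = {b, c, d, e, f}.
∂A = cl(A) ∖ int(A) = {b, c, d, e, f} ∖ {b, c, d, f} = {e}.


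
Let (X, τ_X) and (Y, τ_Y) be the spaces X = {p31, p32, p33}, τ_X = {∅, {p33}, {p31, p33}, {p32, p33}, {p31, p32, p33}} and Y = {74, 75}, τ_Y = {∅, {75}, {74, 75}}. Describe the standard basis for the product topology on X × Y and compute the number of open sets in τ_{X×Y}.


Basis B = {∅ × ∅, {p33} × {75}, {p31, p33} × {75}, {p32, p33} × {75}, {p33} × {74, 75}, {p31, p32, p33} × {75}, {p31, p33} × {74, 75}, {p32, p33} × {74, 75}, {p31, p32, p33} × {74, 75}}; |τ_{X×Y}| = 14.

Enumerate products U × V with U ∈ τ_X, V ∈ τ_Y (deduplicated):
  ∅ × ∅ = {} (∅)
  {p33} × {75} = {(p33,75)}
  {p31, p33} × {75} = {(p31,75), (p33,75)}
  {p32, p33} × {75} = {(p32,75), (p33,75)}
  {p33} × {74, 75} = {(p33,74), (p33,75)}
  {p31, p32, p33} × {75} = {(p31,75), (p32,75), (p33,75)}
  {p31, p33} × {74, 75} = {(p31,74), (p31,75), (p33,74), (p33,75)}
  {p32, p33} × {74, 75} = {(p32,74), (p32,75), (p33,74), (p33,75)}
  {p31, p32, p33} × {74, 75} = {(p31,74), (p31,75), (p32,74), (p32,75), (p33,74), (p33,75)}
These 9 distinct sets form the basis B.
Close under arbitrary unions to get τ_{X×Y}; counting gives |τ_{X×Y}| = 14.


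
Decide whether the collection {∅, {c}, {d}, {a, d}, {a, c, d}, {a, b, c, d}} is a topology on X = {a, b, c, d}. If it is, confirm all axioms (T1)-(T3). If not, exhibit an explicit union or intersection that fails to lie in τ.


τ is NOT a topology on X.

Axiom (T1): ∅ ∈ τ? Yes; X ∈ τ? Yes.
Axiom (T2/T3): check pairwise unions and intersections of members of τ.
Counterexample for (T2): {c} ∪ {d} = {c, d} ∉ τ. Therefore τ is NOT a topology.


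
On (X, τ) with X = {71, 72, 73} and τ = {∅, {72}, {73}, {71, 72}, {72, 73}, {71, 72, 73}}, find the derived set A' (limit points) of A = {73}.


A' = ∅

For each x ∈ X, list the open sets U ∈ τ with x ∈ U, then check whether U ∩ (A ∖ {x}) ≠ ∅ for every such U.
  x = 71: open {71, 72} ∋ x has {71, 72} ∩ (A ∖ {71}) = ∅, so x is NOT a limit point.
  x = 72: open {72} ∋ x has {72} ∩ (A ∖ {72}) = ∅, so x is NOT a limit point.
  x = 73: open {73} ∋ x has {73} ∩ (A ∖ {73}) = ∅, so x is NOT a limit point.
Collecting: A' = ∅.


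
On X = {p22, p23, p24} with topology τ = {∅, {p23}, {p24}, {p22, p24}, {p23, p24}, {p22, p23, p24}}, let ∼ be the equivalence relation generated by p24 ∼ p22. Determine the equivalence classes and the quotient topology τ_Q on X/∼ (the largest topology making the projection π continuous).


X/∼ = {[p22=p24], [p23]}; |τ_Q| = 4.

Equivalence classes: [p22=p24], [p23].
Quotient map π: X → X/∼ sends p22 ↦ [p22=p24], p23 ↦ [p23], p24 ↦ [p22=p24].
For each subset V ⊆ X/∼, compute π^{-1}(V) ⊆ X and check whether π^{-1}(V) ∈ τ. V is open in τ_Q iff π^{-1}(V) ∈ τ.
  V = {}: π^{-1}(V) = ∅ ∈ τ ✓.
  V = {[p22=p24]}: π^{-1}(V) = {p22, p24} ∈ τ ✓.
  V = {[p23]}: π^{-1}(V) = {p23} ∈ τ ✓.
  V = {[p22=p24], [p23]}: π^{-1}(V) = {p22, p23, p24} ∈ τ ✓.
Open sets in the quotient: τ_Q = {{}, {[p22=p24]}, {[p23]}, {[p22=p24], [p23]}} (4 elements).


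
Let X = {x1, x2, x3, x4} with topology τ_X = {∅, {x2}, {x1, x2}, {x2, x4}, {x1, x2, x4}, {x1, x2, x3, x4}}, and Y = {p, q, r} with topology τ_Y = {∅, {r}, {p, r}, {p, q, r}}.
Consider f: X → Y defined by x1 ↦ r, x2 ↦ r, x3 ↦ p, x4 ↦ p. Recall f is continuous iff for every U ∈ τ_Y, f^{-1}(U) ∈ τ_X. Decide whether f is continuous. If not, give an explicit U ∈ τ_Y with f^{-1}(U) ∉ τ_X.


f IS continuous.

Compute f^{-1}(U) for each U ∈ τ_Y:
  U = ∅: f^{-1}(U) = ∅ ∈ τ_X ✓.
  U = {r}: f^{-1}(U) = {x1, x2} ∈ τ_X ✓.
  U = {p, r}: f^{-1}(U) = {x1, x2, x3, x4} ∈ τ_X ✓.
  U = {p, q, r}: f^{-1}(U) = {x1, x2, x3, x4} ∈ τ_X ✓.
Every preimage lies in τ_X, so f IS continuous.


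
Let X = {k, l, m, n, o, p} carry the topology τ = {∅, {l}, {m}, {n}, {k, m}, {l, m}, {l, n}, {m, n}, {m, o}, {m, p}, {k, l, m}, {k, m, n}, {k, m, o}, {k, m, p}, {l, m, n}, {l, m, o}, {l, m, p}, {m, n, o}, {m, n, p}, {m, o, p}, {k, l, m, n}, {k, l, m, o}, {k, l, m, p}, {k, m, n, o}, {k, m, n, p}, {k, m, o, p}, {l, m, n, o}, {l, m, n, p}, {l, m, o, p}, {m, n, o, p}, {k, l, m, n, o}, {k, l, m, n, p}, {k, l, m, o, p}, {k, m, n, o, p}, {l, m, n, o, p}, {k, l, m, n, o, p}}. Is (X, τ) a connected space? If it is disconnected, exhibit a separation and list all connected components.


(X, τ) is disconnected; components = [{l}, {n}, {k, m, o, p}].

Find clopen sets (U ∈ τ with X ∖ U ∈ τ):
  U = ∅, X ∖ U = {k, l, m, n, o, p} — both open, so U is clopen.
  U = {l}, X ∖ U = {k, m, n, o, p} — both open, so U is clopen.
  U = {n}, X ∖ U = {k, l, m, o, p} — both open, so U is clopen.
  U = {l, n}, X ∖ U = {k, m, o, p} — both open, so U is clopen.
  U = {k, m, o, p}, X ∖ U = {l, n} — both open, so U is clopen.
  U = {k, l, m, o, p}, X ∖ U = {n} — both open, so U is clopen.
  U = {k, m, n, o, p}, X ∖ U = {l} — both open, so U is clopen.
  U = {k, l, m, n, o, p}, X ∖ U = ∅ — both open, so U is clopen.
Nontrivial clopen(s) exist: e.g. {l}. So (X, τ) is disconnected.
Compute connected components by grouping points that agree on all clopens:
  component: {l}
  component: {n}
  component: {k, m, o, p}


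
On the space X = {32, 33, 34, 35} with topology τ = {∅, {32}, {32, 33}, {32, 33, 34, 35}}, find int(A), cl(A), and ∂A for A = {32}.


int(A) = {32}, cl(A) = {32, 33, 34, 35}, ∂A = {33, 34, 35}.

Closed sets in (X, τ) are complements of opens:
  closed(X, τ) = {∅, {34, 35}, {33, 34, 35}, {32, 33, 34, 35}}.
int(A) = ⋃ {U ∈ τ : U ⊆ A}. Opens contained in A: ∅, {32}.
Taking the union of these: int(A) = {32}.
cl(A) = ⋂ {C closed : A ⊆ C}. Closed sets containing A: {32, 33, 34, 35}.
Intersecting these: cl(A) = {32, 33, 34, 35}.
∂A = cl(A) ∖ int(A) = {32, 33, 34, 35} ∖ {32} = {33, 34, 35}.


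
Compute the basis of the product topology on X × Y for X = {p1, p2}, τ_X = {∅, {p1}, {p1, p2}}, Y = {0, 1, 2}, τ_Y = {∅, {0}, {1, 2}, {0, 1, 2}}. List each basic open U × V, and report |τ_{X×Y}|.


Basis B = {∅ × ∅, {p1} × {0}, {p1, p2} × {0}, {p1} × {1, 2}, {p1} × {0, 1, 2}, {p1, p2} × {1, 2}, {p1, p2} × {0, 1, 2}}; |τ_{X×Y}| = 9.

Enumerate products U × V with U ∈ τ_X, V ∈ τ_Y (deduplicated):
  ∅ × ∅ = {} (∅)
  {p1} × {0} = {(p1,0)}
  {p1, p2} × {0} = {(p1,0), (p2,0)}
  {p1} × {1, 2} = {(p1,1), (p1,2)}
  {p1} × {0, 1, 2} = {(p1,0), (p1,1), (p1,2)}
  {p1, p2} × {1, 2} = {(p1,1), (p1,2), (p2,1), (p2,2)}
  {p1, p2} × {0, 1, 2} = {(p1,0), (p1,1), (p1,2), (p2,0), (p2,1), (p2,2)}
These 7 distinct sets form the basis B.
Close under arbitrary unions to get τ_{X×Y}; counting gives |τ_{X×Y}| = 9.


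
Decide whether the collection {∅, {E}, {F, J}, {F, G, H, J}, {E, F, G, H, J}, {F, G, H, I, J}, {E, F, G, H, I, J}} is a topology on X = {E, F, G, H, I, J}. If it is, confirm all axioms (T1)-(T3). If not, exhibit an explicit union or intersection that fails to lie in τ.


τ is NOT a topology on X.

Axiom (T1): ∅ ∈ τ? Yes; X ∈ τ? Yes.
Axiom (T2/T3): check pairwise unions and intersections of members of τ.
Counterexample for (T2): {E} ∪ {F, J} = {E, F, J} ∉ τ. Therefore τ is NOT a topology.


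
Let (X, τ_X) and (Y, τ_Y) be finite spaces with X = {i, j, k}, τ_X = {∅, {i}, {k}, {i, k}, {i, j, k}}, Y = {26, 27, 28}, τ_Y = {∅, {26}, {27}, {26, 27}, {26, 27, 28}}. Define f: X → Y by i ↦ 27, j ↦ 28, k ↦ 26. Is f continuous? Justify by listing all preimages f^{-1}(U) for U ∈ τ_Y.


f IS continuous.

Compute f^{-1}(U) for each U ∈ τ_Y:
  U = ∅: f^{-1}(U) = ∅ ∈ τ_X ✓.
  U = {26}: f^{-1}(U) = {k} ∈ τ_X ✓.
  U = {27}: f^{-1}(U) = {i} ∈ τ_X ✓.
  U = {26, 27}: f^{-1}(U) = {i, k} ∈ τ_X ✓.
  U = {26, 27, 28}: f^{-1}(U) = {i, j, k} ∈ τ_X ✓.
Every preimage lies in τ_X, so f IS continuous.


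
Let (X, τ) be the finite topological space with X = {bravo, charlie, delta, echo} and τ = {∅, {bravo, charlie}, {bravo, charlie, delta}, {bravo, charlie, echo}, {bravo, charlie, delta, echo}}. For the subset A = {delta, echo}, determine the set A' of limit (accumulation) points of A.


A' = ∅

For each x ∈ X, list the open sets U ∈ τ with x ∈ U, then check whether U ∩ (A ∖ {x}) ≠ ∅ for every such U.
  x = bravo: open {bravo, charlie} ∋ x has {bravo, charlie} ∩ (A ∖ {bravo}) = ∅, so x is NOT a limit point.
  x = charlie: open {bravo, charlie} ∋ x has {bravo, charlie} ∩ (A ∖ {charlie}) = ∅, so x is NOT a limit point.
  x = delta: open {bravo, charlie, delta} ∋ x has {bravo, charlie, delta} ∩ (A ∖ {delta}) = ∅, so x is NOT a limit point.
  x = echo: open {bravo, charlie, echo} ∋ x has {bravo, charlie, echo} ∩ (A ∖ {echo}) = ∅, so x is NOT a limit point.
Collecting: A' = ∅.


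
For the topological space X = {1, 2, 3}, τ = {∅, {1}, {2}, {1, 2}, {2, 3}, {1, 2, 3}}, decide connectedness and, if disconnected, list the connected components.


(X, τ) is disconnected; components = [{1}, {2, 3}].

Find clopen sets (U ∈ τ with X ∖ U ∈ τ):
  U = ∅, X ∖ U = {1, 2, 3} — both open, so U is clopen.
  U = {1}, X ∖ U = {2, 3} — both open, so U is clopen.
  U = {2, 3}, X ∖ U = {1} — both open, so U is clopen.
  U = {1, 2, 3}, X ∖ U = ∅ — both open, so U is clopen.
Nontrivial clopen(s) exist: e.g. {2, 3}. So (X, τ) is disconnected.
Compute connected components by grouping points that agree on all clopens:
  component: {1}
  component: {2, 3}


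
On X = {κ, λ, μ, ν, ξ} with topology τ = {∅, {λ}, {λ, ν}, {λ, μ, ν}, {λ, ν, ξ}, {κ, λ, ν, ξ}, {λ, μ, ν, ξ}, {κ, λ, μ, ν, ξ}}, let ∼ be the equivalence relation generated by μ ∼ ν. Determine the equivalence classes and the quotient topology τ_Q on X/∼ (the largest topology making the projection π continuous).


X/∼ = {[κ], [λ], [μ=ν], [ξ]}; |τ_Q| = 5.

Equivalence classes: [κ], [λ], [μ=ν], [ξ].
Quotient map π: X → X/∼ sends κ ↦ [κ], λ ↦ [λ], μ ↦ [μ=ν], ν ↦ [μ=ν], ξ ↦ [ξ].
For each subset V ⊆ X/∼, compute π^{-1}(V) ⊆ X and check whether π^{-1}(V) ∈ τ. V is open in τ_Q iff π^{-1}(V) ∈ τ.
  V = {}: π^{-1}(V) = ∅ ∈ τ ✓.
  V = {[κ]}: π^{-1}(V) = {κ} ∉ τ ✗.
  V = {[λ]}: π^{-1}(V) = {λ} ∈ τ ✓.
  V = {[κ], [λ]}: π^{-1}(V) = {κ, λ} ∉ τ ✗.
  V = {[μ=ν]}: π^{-1}(V) = {μ, ν} ∉ τ ✗.
  V = {[κ], [μ=ν]}: π^{-1}(V) = {κ, μ, ν} ∉ τ ✗.
  V = {[λ], [μ=ν]}: π^{-1}(V) = {λ, μ, ν} ∈ τ ✓.
  V = {[κ], [λ], [μ=ν]}: π^{-1}(V) = {κ, λ, μ, ν} ∉ τ ✗.
  V = {[ξ]}: π^{-1}(V) = {ξ} ∉ τ ✗.
  V = {[κ], [ξ]}: π^{-1}(V) = {κ, ξ} ∉ τ ✗.
  V = {[λ], [ξ]}: π^{-1}(V) = {λ, ξ} ∉ τ ✗.
  V = {[κ], [λ], [ξ]}: π^{-1}(V) = {κ, λ, ξ} ∉ τ ✗.
  V = {[μ=ν], [ξ]}: π^{-1}(V) = {μ, ν, ξ} ∉ τ ✗.
  V = {[κ], [μ=ν], [ξ]}: π^{-1}(V) = {κ, μ, ν, ξ} ∉ τ ✗.
  V = {[λ], [μ=ν], [ξ]}: π^{-1}(V) = {λ, μ, ν, ξ} ∈ τ ✓.
  V = {[κ], [λ], [μ=ν], [ξ]}: π^{-1}(V) = {κ, λ, μ, ν, ξ} ∈ τ ✓.
Open sets in the quotient: τ_Q = {{}, {[λ]}, {[λ], [μ=ν]}, {[λ], [μ=ν], [ξ]}, {[κ], [λ], [μ=ν], [ξ]}} (5 elements).


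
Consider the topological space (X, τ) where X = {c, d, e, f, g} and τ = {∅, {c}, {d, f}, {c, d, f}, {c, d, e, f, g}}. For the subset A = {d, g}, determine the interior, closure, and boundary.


int(A) = ∅, cl(A) = {d, e, f, g}, ∂A = {d, e, f, g}.

Closed sets in (X, τ) are complements of opens:
  closed(X, τ) = {∅, {e, g}, {c, e, g}, {d, e, f, g}, {c, d, e, f, g}}.
int(A) = ⋃ {U ∈ τ : U ⊆ A}. Opens contained in A: ∅.
Taking the union of these: int(A) = ∅.
cl(A) = ⋂ {C closed : A ⊆ C}. Closed sets containing A: {d, e, f, g}, {c, d, e, f, g}.
Intersecting these: cl(A) = {d, e, f, g}.
∂A = cl(A) ∖ int(A) = {d, e, f, g} ∖ ∅ = {d, e, f, g}.


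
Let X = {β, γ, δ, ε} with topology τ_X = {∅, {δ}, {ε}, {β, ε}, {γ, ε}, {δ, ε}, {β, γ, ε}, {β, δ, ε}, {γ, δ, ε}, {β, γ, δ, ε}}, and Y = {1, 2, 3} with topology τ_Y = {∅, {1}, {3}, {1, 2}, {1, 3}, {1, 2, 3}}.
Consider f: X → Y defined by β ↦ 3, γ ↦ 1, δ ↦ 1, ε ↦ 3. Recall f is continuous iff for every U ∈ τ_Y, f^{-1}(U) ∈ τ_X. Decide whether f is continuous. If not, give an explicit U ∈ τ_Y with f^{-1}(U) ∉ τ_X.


f is NOT continuous.

Compute f^{-1}(U) for each U ∈ τ_Y:
  U = ∅: f^{-1}(U) = ∅ ∈ τ_X ✓.
  U = {1}: f^{-1}(U) = {γ, δ} ∉ τ_X ✗.
  U = {3}: f^{-1}(U) = {β, ε} ∈ τ_X ✓.
  U = {1, 2}: f^{-1}(U) = {γ, δ} ∉ τ_X ✗.
  U = {1, 3}: f^{-1}(U) = {β, γ, δ, ε} ∈ τ_X ✓.
  U = {1, 2, 3}: f^{-1}(U) = {β, γ, δ, ε} ∈ τ_X ✓.
Found U = {1} with f^{-1}(U) = {γ, δ} not in τ_X. Therefore f is NOT continuous.


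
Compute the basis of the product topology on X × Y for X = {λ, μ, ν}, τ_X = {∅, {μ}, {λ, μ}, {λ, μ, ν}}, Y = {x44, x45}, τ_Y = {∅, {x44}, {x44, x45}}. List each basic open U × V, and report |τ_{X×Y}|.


Basis B = {∅ × ∅, {μ} × {x44}, {λ, μ} × {x44}, {μ} × {x44, x45}, {λ, μ, ν} × {x44}, {λ, μ} × {x44, x45}, {λ, μ, ν} × {x44, x45}}; |τ_{X×Y}| = 10.

Enumerate products U × V with U ∈ τ_X, V ∈ τ_Y (deduplicated):
  ∅ × ∅ = {} (∅)
  {μ} × {x44} = {(μ,x44)}
  {λ, μ} × {x44} = {(λ,x44), (μ,x44)}
  {μ} × {x44, x45} = {(μ,x44), (μ,x45)}
  {λ, μ, ν} × {x44} = {(λ,x44), (μ,x44), (ν,x44)}
  {λ, μ} × {x44, x45} = {(λ,x44), (λ,x45), (μ,x44), (μ,x45)}
  {λ, μ, ν} × {x44, x45} = {(λ,x44), (λ,x45), (μ,x44), (μ,x45), (ν,x44), (ν,x45)}
These 7 distinct sets form the basis B.
Close under arbitrary unions to get τ_{X×Y}; counting gives |τ_{X×Y}| = 10.


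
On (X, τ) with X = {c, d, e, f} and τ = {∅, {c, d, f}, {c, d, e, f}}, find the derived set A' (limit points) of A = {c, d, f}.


A' = {c, d, e, f}

For each x ∈ X, list the open sets U ∈ τ with x ∈ U, then check whether U ∩ (A ∖ {x}) ≠ ∅ for every such U.
  x = c: opens ∋ x are {c, d, f}, {c, d, e, f}; each meets A ∖ {c}, so x IS a limit point.
  x = d: opens ∋ x are {c, d, f}, {c, d, e, f}; each meets A ∖ {d}, so x IS a limit point.
  x = e: opens ∋ x are {c, d, e, f}; each meets A ∖ {e}, so x IS a limit point.
  x = f: opens ∋ x are {c, d, f}, {c, d, e, f}; each meets A ∖ {f}, so x IS a limit point.
Collecting: A' = {c, d, e, f}.


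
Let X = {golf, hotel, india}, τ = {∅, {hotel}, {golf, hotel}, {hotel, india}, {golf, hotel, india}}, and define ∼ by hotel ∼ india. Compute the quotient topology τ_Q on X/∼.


X/∼ = {[golf], [hotel=india]}; |τ_Q| = 3.

Equivalence classes: [golf], [hotel=india].
Quotient map π: X → X/∼ sends golf ↦ [golf], hotel ↦ [hotel=india], india ↦ [hotel=india].
For each subset V ⊆ X/∼, compute π^{-1}(V) ⊆ X and check whether π^{-1}(V) ∈ τ. V is open in τ_Q iff π^{-1}(V) ∈ τ.
  V = {}: π^{-1}(V) = ∅ ∈ τ ✓.
  V = {[golf]}: π^{-1}(V) = {golf} ∉ τ ✗.
  V = {[hotel=india]}: π^{-1}(V) = {hotel, india} ∈ τ ✓.
  V = {[golf], [hotel=india]}: π^{-1}(V) = {golf, hotel, india} ∈ τ ✓.
Open sets in the quotient: τ_Q = {{}, {[hotel=india]}, {[golf], [hotel=india]}} (3 elements).
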